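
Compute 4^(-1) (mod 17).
Since 17 is prime, by Fermat 4^(-1) ≡ 4^{15} ≡ 13 (mod 17). Verify: 4 × 13 = 52 ≡ 1 (mod 17)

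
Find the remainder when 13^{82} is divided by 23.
By Fermat: 13^{22} ≡ 1 (mod 23). 82 = 3×22 + 16. So 13^{82} ≡ 13^{16} ≡ 4 (mod 23)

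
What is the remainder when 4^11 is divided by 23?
By repeated squaring mod 23: 4^{1}≡4, 4^{2}≡16, 4^{4}≡3, 4^{8}≡9. Then 4^{11} = 4^{8+2+1} ≡ 9 × 16 × 4 ≡ 1 mod 23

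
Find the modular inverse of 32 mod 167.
Since 167 is prime, by Fermat 32^(-1) ≡ 32^{165} ≡ 47 (mod 167). Verify: 32 × 47 = 1504 ≡ 1 (mod 167)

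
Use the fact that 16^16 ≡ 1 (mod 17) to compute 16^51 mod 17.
By Fermat: 16^{16} ≡ 1 (mod 17). 51 = 3×16 + 3. So 16^{51} ≡ 16^{3} ≡ 16 (mod 17)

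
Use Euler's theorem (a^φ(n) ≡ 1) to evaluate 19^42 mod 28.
By Euler: 19^{12} ≡ 1 (mod 28) since gcd(19, 28) = 1. 42 = 3×12 + 6. So 19^{42} ≡ 19^{6} ≡ 1 (mod 28)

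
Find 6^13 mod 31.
By repeated squaring mod 31: 6^{1}≡6, 6^{2}≡5, 6^{4}≡25, 6^{8}≡5. Then 6^{13} = 6^{8+4+1} ≡ 5 × 25 × 6 ≡ 6 mod 31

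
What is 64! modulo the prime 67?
(66)! = (64)! × (65) × (66) ≡ -1 mod 67. So (64)! ≡ -1 × [(66)(65)]^(-1) ≡ 33 mod 67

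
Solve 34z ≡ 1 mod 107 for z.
Since 107 is prime, by Fermat 34^(-1) ≡ 34^{105} ≡ 85 mod 107. Verify: 34 × 85 = 2890 ≡ 1 mod 107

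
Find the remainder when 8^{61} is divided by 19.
By Fermat: 8^{18} ≡ 1 (mod 19). 61 = 3×18 + 7. So 8^{61} ≡ 8^{7} ≡ 8 (mod 19)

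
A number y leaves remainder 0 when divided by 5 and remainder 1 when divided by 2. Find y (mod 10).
M = 5 × 2 = 10. M₁ = 2, y₁ ≡ 3 (mod 5). M₂ = 5, y₂ ≡ 1 (mod 2). y = 0×2×3 + 1×5×1 ≡ 5 (mod 10)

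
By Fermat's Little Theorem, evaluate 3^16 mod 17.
By Fermat's Little Theorem, 3^{16} ≡ 1 mod 17 since 17 is prime and gcd(3, 17) = 1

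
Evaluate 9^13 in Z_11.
Using Fermat: 9^{10} ≡ 1 (mod 11). 13 ≡ 3 (mod 10). So 9^{13} ≡ 9^{3} ≡ 3 (mod 11)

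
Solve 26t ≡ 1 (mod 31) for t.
Since 31 is prime, by Fermat 26^(-1) ≡ 26^{29} ≡ 6 (mod 31). Verify: 26 × 6 = 156 ≡ 1 (mod 31)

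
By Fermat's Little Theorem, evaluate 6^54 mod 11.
By Fermat: 6^{10} ≡ 1 (mod 11). 54 = 5×10 + 4. So 6^{54} ≡ 6^{4} ≡ 9 (mod 11)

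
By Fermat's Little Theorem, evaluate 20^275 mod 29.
By Fermat: 20^{28} ≡ 1 mod 29. 275 ≡ 23 mod 28. So 20^{275} ≡ 20^{23} ≡ 23 mod 29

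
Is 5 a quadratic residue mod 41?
By Euler's criterion: 5^{20} ≡ 1 mod 41. Since this equals 1, 5 is a QR.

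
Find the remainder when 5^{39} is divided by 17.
By Fermat: 5^{16} ≡ 1 mod 17. 39 = 2×16 + 7. So 5^{39} ≡ 5^{7} ≡ 10 mod 17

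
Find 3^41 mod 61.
By repeated squaring mod 61: 3^{1}≡3, 3^{2}≡9, 3^{4}≡20, 3^{8}≡34, 3^{16}≡58, 3^{32}≡9. Then 3^{41} = 3^{32+8+1} ≡ 9 × 34 × 3 ≡ 3 mod 61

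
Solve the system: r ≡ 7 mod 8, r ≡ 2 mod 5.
M = 8 × 5 = 40. M₁ = 5, y₁ ≡ 5 mod 8. M₂ = 8, y₂ ≡ 2 mod 5. r = 7×5×5 + 2×8×2 ≡ 7 mod 40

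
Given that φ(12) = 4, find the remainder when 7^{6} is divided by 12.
By Euler: 7^{4} ≡ 1 (mod 12) since gcd(7, 12) = 1. 6 = 1×4 + 2. So 7^{6} ≡ 7^{2} ≡ 1 (mod 12)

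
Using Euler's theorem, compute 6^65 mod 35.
By Euler: 6^{24} ≡ 1 (mod 35) since gcd(6, 35) = 1. 65 = 2×24 + 17. So 6^{65} ≡ 6^{17} ≡ 6 (mod 35)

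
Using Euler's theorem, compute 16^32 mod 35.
By Euler: 16^{24} ≡ 1 (mod 35) since gcd(16, 35) = 1. 32 = 1×24 + 8. So 16^{32} ≡ 16^{8} ≡ 11 (mod 35)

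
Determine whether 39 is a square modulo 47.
By Euler's criterion: 39^{23} ≡ 46 mod 47. Since this equals -1 (≡ 46), 39 is not a QR.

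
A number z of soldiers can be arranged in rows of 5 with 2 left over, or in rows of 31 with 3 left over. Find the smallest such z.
M = 5 × 31 = 155. M₁ = 31, y₁ ≡ 1 (mod 5). M₂ = 5, y₂ ≡ 25 (mod 31). z = 2×31×1 + 3×5×25 ≡ 127 (mod 155)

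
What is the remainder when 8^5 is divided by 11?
By repeated squaring (mod 11): 8^{1}≡8, 8^{2}≡9, 8^{4}≡4. Then 8^{5} = 8^{4+1} ≡ 4 × 8 ≡ 10 (mod 11)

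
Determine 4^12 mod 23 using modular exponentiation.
By repeated squaring (mod 23): 4^{1}≡4, 4^{2}≡16, 4^{4}≡3, 4^{8}≡9. Then 4^{12} = 4^{8+4} ≡ 9 × 3 ≡ 4 (mod 23)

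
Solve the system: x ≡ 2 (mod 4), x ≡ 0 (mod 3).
M = 4 × 3 = 12. M₁ = 3, y₁ ≡ 3 (mod 4). M₂ = 4, y₂ ≡ 1 (mod 3). x = 2×3×3 + 0×4×1 ≡ 6 (mod 12)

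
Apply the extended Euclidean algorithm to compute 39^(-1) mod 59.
Extended GCD: 39(-3) + 59(2) = 1. So 39^(-1) ≡ -3 ≡ 56 mod 59. Verify: 39 × 56 = 2184 ≡ 1 mod 59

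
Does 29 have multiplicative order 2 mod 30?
Powers of 29 mod 30: 29^1≡29, 29^2≡1. First k with 29^k≡1 is k=2. Yes, ord_30(29) = 2.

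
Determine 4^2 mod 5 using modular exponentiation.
4^{2} = 16 ≡ 1 (mod 5)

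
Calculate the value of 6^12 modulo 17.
By repeated squaring (mod 17): 6^{1}≡6, 6^{2}≡2, 6^{4}≡4, 6^{8}≡16. Then 6^{12} = 6^{8+4} ≡ 16 × 4 ≡ 13 (mod 17)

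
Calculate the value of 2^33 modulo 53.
By repeated squaring (mod 53): 2^{1}≡2, 2^{2}≡4, 2^{4}≡16, 2^{8}≡44, 2^{16}≡28, 2^{32}≡42. Then 2^{33} = 2^{32+1} ≡ 42 × 2 ≡ 31 (mod 53)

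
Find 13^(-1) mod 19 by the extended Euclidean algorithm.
Extended GCD: 13(3) + 19(-2) = 1. So 13^(-1) ≡ 3 mod 19. Verify: 13 × 3 = 39 ≡ 1 mod 19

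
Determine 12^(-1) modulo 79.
Since 79 is prime, by Fermat 12^(-1) ≡ 12^{77} ≡ 33 mod 79. Verify: 12 × 33 = 396 ≡ 1 mod 79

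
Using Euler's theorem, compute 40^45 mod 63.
By Euler: 40^{36} ≡ 1 (mod 63) since gcd(40, 63) = 1. 45 = 1×36 + 9. So 40^{45} ≡ 40^{9} ≡ 55 (mod 63)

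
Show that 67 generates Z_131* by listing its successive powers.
67^1, 67^2, ..., 67^{130} mod 131: [67, 35, 118, 46, 69, 38, 57, 20, 30, 45, 2, 3, 70, 105, 92, 7, 76, 114, 40, 60, 90, 4, 6, 9, 79, 53, 14, 21, 97, 80, 120, 49, 8, 12, 18, 27, 106, 28, 42, 63, 29, 109, 98, 16, 24, 36, 54, 81, 56, 84, 126, 58, 87, 65, 32, 48, 72, 108, 31, 112, 37, 121, 116, 43, 130, 64, 96, 13, 85, 62, 93, 74, 111, 101, 86, 129, 128, 61, 26, 39, 124, 55, 17, 91, 71, 41, 127, 125, 122, 52, 78, 117, 110, 34, 51, 11, 82, 123, 119, 113, 104, 25, 103, 89, 68, 102, 22, 33, 115, 107, 95, 77, 50, 75, 47, 5, 73, 44, 66, 99, 83, 59, 23, 100, 19, 94, 10, 15, 88, 1]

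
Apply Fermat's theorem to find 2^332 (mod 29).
By Fermat: 2^{28} ≡ 1 (mod 29). 332 ≡ 24 (mod 28). So 2^{332} ≡ 2^{24} ≡ 20 (mod 29)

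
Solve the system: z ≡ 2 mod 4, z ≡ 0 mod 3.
M = 4 × 3 = 12. M₁ = 3, y₁ ≡ 3 mod 4. M₂ = 4, y₂ ≡ 1 mod 3. z = 2×3×3 + 0×4×1 ≡ 6 mod 12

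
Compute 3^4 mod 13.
3^{4} = 81 ≡ 3 (mod 13)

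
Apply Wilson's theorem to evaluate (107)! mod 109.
(108)! = (107)! × (108) ≡ -1 mod 109. So (107)! ≡ -1 × (108)^(-1) ≡ (-1)×(-1) = 1 mod 109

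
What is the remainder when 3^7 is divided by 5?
Using Fermat: 3^{4} ≡ 1 mod 5. 7 ≡ 3 mod 4. So 3^{7} ≡ 3^{3} ≡ 2 mod 5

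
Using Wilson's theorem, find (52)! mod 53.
By Wilson's theorem, (52)! ≡ -1 ≡ 52 mod 53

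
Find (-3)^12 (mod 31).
By repeated squaring (mod 31): (-3)^{1}≡28, (-3)^{2}≡9, (-3)^{4}≡19, (-3)^{8}≡20. Then (-3)^{12} = (-3)^{8+4} ≡ 20 × 19 ≡ 8 (mod 31)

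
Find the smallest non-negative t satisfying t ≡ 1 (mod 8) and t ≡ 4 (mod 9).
M = 8 × 9 = 72. M₁ = 9, y₁ ≡ 1 (mod 8). M₂ = 8, y₂ ≡ 8 (mod 9). t = 1×9×1 + 4×8×8 ≡ 49 (mod 72)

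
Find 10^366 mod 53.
Using Fermat: 10^{52} ≡ 1 mod 53. 366 ≡ 2 mod 52. So 10^{366} ≡ 10^{2} ≡ 47 mod 53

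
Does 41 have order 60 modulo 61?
41^{10} ≡ 1 (mod 61) and 10 < 60, so ord_61(41) = 10 ≠ 60 and 41 is not a primitive root.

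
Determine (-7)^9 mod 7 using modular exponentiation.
By repeated squaring mod 7: (-7)^{1}≡0, (-7)^{2}≡0, (-7)^{4}≡0, (-7)^{8}≡0. Then (-7)^{9} = (-7)^{8+1} ≡ 0 × 0 ≡ 0 mod 7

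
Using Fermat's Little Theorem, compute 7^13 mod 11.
By Fermat: 7^{10} ≡ 1 (mod 11). So 7^{13} = 7^{10} · 7^{3} ≡ 7^{3} ≡ 2 (mod 11)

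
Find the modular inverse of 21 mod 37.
Since 37 is prime, by Fermat 21^(-1) ≡ 21^{35} ≡ 30 mod 37. Verify: 21 × 30 = 630 ≡ 1 mod 37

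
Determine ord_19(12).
Powers of 12 mod 19: 12^1≡12, 12^2≡11, 12^3≡18, 12^4≡7, 12^5≡8, 12^6≡1. Order = 6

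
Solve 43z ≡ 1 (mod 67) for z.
Since 67 is prime, by Fermat 43^(-1) ≡ 43^{65} ≡ 53 (mod 67). Verify: 43 × 53 = 2279 ≡ 1 (mod 67)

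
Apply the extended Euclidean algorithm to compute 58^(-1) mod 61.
Extended GCD: 58(20) + 61(-19) = 1. So 58^(-1) ≡ 20 mod 61. Verify: 58 × 20 = 1160 ≡ 1 mod 61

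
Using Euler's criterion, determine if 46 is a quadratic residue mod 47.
By Euler's criterion: 46^{23} ≡ 46 (mod 47). Since this equals -1 (≡ 46), 46 is not a QR.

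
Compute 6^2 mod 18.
6^{2} = 36 ≡ 0 mod 18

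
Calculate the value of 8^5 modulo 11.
By repeated squaring mod 11: 8^{1}≡8, 8^{2}≡9, 8^{4}≡4. Then 8^{5} = 8^{4+1} ≡ 4 × 8 ≡ 10 mod 11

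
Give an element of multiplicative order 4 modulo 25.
7 has order 4 mod 25 since 7^{4} ≡ 1 mod 25 and no smaller power works.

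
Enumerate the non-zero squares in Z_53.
QRs mod 53: {1, 4, 6, 7, 9, 10, 11, 13, 15, 16, 17, 24, 25, 28, 29, 36, 37, 38, 40, 42, 43, 44, 46, 47, 49, 52}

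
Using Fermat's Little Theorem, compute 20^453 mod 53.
By Fermat: 20^{52} ≡ 1 mod 53. 453 ≡ 37 mod 52. So 20^{453} ≡ 20^{37} ≡ 41 mod 53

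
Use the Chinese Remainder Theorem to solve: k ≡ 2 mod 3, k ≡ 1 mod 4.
M = 3 × 4 = 12. M₁ = 4, y₁ ≡ 1 mod 3. M₂ = 3, y₂ ≡ 3 mod 4. k = 2×4×1 + 1×3×3 ≡ 5 mod 12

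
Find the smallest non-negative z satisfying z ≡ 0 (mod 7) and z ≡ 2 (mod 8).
M = 7 × 8 = 56. M₁ = 8, y₁ ≡ 1 (mod 7). M₂ = 7, y₂ ≡ 7 (mod 8). z = 0×8×1 + 2×7×7 ≡ 42 (mod 56)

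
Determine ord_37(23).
Powers of 23 mod 37: 23^1≡23, 23^2≡11, 23^3≡31, 23^4≡10, 23^5≡8, 23^6≡36, 23^7≡14, 23^8≡26, 23^9≡6, 23^10≡27, 23^11≡29, 23^12≡1. ord_37(23) = 12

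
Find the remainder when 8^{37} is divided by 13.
By Fermat: 8^{12} ≡ 1 (mod 13). 37 = 3×12 + 1. So 8^{37} ≡ 8^{1} ≡ 8 (mod 13)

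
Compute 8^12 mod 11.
Using Fermat: 8^{10} ≡ 1 (mod 11). 12 ≡ 2 (mod 10). So 8^{12} ≡ 8^{2} ≡ 9 (mod 11)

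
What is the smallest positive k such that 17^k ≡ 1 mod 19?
Powers of 17 mod 19: 17^1≡17, 17^2≡4, 17^3≡11, 17^4≡16, 17^5≡6, 17^6≡7, 17^7≡5, 17^8≡9, 17^9≡1. ord_19(17) = 9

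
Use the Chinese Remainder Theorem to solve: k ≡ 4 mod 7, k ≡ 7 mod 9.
M = 7 × 9 = 63. M₁ = 9, y₁ ≡ 4 mod 7. M₂ = 7, y₂ ≡ 4 mod 9. k = 4×9×4 + 7×7×4 ≡ 25 mod 63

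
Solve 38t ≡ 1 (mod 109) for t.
Since 109 is prime, by Fermat 38^(-1) ≡ 38^{107} ≡ 66 (mod 109). Verify: 38 × 66 = 2508 ≡ 1 (mod 109)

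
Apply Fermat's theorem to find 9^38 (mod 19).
By Fermat: 9^{18} ≡ 1 (mod 19). 38 = 2×18 + 2. So 9^{38} ≡ 9^{2} ≡ 5 (mod 19)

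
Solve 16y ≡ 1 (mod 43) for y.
Since 43 is prime, by Fermat 16^(-1) ≡ 16^{41} ≡ 35 (mod 43). Verify: 16 × 35 = 560 ≡ 1 (mod 43)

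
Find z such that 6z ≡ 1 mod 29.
Since 29 is prime, by Fermat 6^(-1) ≡ 6^{27} ≡ 5 mod 29. Verify: 6 × 5 = 30 ≡ 1 mod 29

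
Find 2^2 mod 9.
2^{2} = 4 ≡ 4 mod 9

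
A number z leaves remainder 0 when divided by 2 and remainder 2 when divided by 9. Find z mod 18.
M = 2 × 9 = 18. M₁ = 9, y₁ ≡ 1 mod 2. M₂ = 2, y₂ ≡ 5 mod 9. z = 0×9×1 + 2×2×5 ≡ 2 mod 18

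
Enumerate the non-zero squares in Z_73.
Quadratic residues modulo 73: {1, 2, 3, 4, 6, 8, 9, 12, 16, 18, 19, 23, 24, 25, 27, 32, 35, 36, 37, 38, 41, 46, 48, 49, 50, 54, 55, 57, 61, 64, 65, 67, 69, 70, 71, 72}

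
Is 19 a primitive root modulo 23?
ord_23(19) divides 22. For each prime q|22: 19^{11}≡22, 19^{2}≡16, none ≡ 1. So 19 has order 22 and is a primitive root mod 23.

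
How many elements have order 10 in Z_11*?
A prime p has φ(p-1) primitive roots; here φ(10) = 4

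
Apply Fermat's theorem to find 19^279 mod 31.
By Fermat: 19^{30} ≡ 1 mod 31. 279 ≡ 9 mod 30. So 19^{279} ≡ 19^{9} ≡ 16 mod 31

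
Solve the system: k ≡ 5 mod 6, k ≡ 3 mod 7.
M = 6 × 7 = 42. M₁ = 7, y₁ ≡ 1 mod 6. M₂ = 6, y₂ ≡ 6 mod 7. k = 5×7×1 + 3×6×6 ≡ 17 mod 42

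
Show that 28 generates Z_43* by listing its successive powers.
28^1, 28^2, ..., 28^{42} mod 43: [28, 10, 22, 14, 5, 11, 7, 24, 27, 25, 12, 35, 34, 6, 39, 17, 3, 41, 30, 23, 42, 15, 33, 21, 29, 38, 32, 36, 19, 16, 18, 31, 8, 9, 37, 4, 26, 40, 2, 13, 20, 1]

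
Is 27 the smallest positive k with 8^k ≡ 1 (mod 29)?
Powers of 8 mod 29: 8^1≡8, 8^2≡6, 8^3≡19, 8^4≡7, 8^5≡27, 8^6≡13, 8^7≡17, 8^8≡20, 8^9≡15, 8^10≡4, 8^11≡3, 8^12≡24, 8^13≡18, 8^14≡28, 8^15≡21, 8^16≡23, 8^17≡10, 8^18≡22, 8^19≡2, 8^20≡16, 8^21≡12, 8^22≡9, 8^23≡14, 8^24≡25, 8^25≡26, 8^26≡5, 8^27≡11, 8^28≡1. 8^27≡11≢1, so ord ≠ 27. No, the actual order is 28.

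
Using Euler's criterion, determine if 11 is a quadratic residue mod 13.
By Euler's criterion: 11^{6} ≡ 12 mod 13. Since this equals -1 (≡ 12), 11 is not a QR.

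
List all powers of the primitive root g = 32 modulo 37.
32^1, 32^2, ..., 32^{36} mod 37: [32, 25, 23, 33, 20, 11, 19, 16, 31, 30, 35, 10, 24, 28, 8, 34, 15, 36, 5, 12, 14, 4, 17, 26, 18, 21, 6, 7, 2, 27, 13, 9, 29, 3, 22, 1]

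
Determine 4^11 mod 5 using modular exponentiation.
Using Fermat: 4^{4} ≡ 1 mod 5. 11 ≡ 3 mod 4. So 4^{11} ≡ 4^{3} ≡ 4 mod 5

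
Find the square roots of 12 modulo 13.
The square roots of 12 mod 13 are 8 and 5. Verify: 8² = 64 ≡ 12 mod 13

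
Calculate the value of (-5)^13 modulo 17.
By repeated squaring mod 17: (-5)^{1}≡12, (-5)^{2}≡8, (-5)^{4}≡13, (-5)^{8}≡16. Then (-5)^{13} = (-5)^{8+4+1} ≡ 16 × 13 × 12 ≡ 14 mod 17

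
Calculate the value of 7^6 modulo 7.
By repeated squaring (mod 7): 7^{1}≡0, 7^{2}≡0, 7^{4}≡0. Then 7^{6} = 7^{4+2} ≡ 0 × 0 ≡ 0 (mod 7)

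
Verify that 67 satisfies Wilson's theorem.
(66)! mod 67 = 66. Since this equals -1 mod 67, Wilson confirms 67 is prime.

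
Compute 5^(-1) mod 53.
Since 53 is prime, by Fermat 5^(-1) ≡ 5^{51} ≡ 32 mod 53. Verify: 5 × 32 = 160 ≡ 1 mod 53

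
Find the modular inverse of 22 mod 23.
Since 23 is prime, by Fermat 22^(-1) ≡ 22^{21} ≡ 22 (mod 23). Verify: 22 × 22 = 484 ≡ 1 (mod 23)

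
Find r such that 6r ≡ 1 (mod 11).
Since 11 is prime, by Fermat 6^(-1) ≡ 6^{9} ≡ 2 (mod 11). Verify: 6 × 2 = 12 ≡ 1 (mod 11)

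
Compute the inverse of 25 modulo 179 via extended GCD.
Extended GCD: 25(43) + 179(-6) = 1. So 25^(-1) ≡ 43 mod 179. Verify: 25 × 43 = 1075 ≡ 1 mod 179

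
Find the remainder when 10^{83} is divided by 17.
By Fermat: 10^{16} ≡ 1 mod 17. 83 = 5×16 + 3. So 10^{83} ≡ 10^{3} ≡ 14 mod 17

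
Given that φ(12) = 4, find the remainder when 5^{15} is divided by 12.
By Euler: 5^{4} ≡ 1 mod 12 since gcd(5, 12) = 1. 15 = 3×4 + 3. So 5^{15} ≡ 5^{3} ≡ 5 mod 12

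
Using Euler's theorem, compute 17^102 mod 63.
By Euler: 17^{36} ≡ 1 mod 63 since gcd(17, 63) = 1. 102 = 2×36 + 30. So 17^{102} ≡ 17^{30} ≡ 1 mod 63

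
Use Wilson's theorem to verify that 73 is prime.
(72)! mod 73 = 72. Since this equals -1 mod 73, Wilson confirms 73 is prime.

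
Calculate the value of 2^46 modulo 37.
Using Fermat: 2^{36} ≡ 1 mod 37. 46 ≡ 10 mod 36. So 2^{46} ≡ 2^{10} ≡ 25 mod 37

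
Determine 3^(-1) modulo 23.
Since 23 is prime, by Fermat 3^(-1) ≡ 3^{21} ≡ 8 (mod 23). Verify: 3 × 8 = 24 ≡ 1 (mod 23)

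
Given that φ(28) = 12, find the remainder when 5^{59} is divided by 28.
By Euler: 5^{12} ≡ 1 (mod 28) since gcd(5, 28) = 1. 59 = 4×12 + 11. So 5^{59} ≡ 5^{11} ≡ 17 (mod 28)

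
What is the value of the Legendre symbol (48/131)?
(48/131) = 48^{65} mod 131 = 1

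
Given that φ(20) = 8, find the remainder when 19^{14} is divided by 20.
By Euler: 19^{8} ≡ 1 mod 20 since gcd(19, 20) = 1. 14 = 1×8 + 6. So 19^{14} ≡ 19^{6} ≡ 1 mod 20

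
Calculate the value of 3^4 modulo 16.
3^{4} = 81 ≡ 1 (mod 16)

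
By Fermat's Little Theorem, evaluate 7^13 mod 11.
By Fermat: 7^{10} ≡ 1 (mod 11). So 7^{13} = 7^{10} · 7^{3} ≡ 7^{3} ≡ 2 (mod 11)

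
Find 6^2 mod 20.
6^{2} = 36 ≡ 16 mod 20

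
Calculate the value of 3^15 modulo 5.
Using Fermat: 3^{4} ≡ 1 (mod 5). 15 ≡ 3 (mod 4). So 3^{15} ≡ 3^{3} ≡ 2 (mod 5)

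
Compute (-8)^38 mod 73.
By repeated squaring mod 73: (-8)^{1}≡65, (-8)^{2}≡64, (-8)^{4}≡8, (-8)^{8}≡64, (-8)^{16}≡8, (-8)^{32}≡64. Then (-8)^{38} = (-8)^{32+4+2} ≡ 64 × 8 × 64 ≡ 64 mod 73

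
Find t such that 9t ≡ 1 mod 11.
Since 11 is prime, by Fermat 9^(-1) ≡ 9^{9} ≡ 5 mod 11. Verify: 9 × 5 = 45 ≡ 1 mod 11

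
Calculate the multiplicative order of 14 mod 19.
Powers of 14 mod 19: 14^1≡14, 14^2≡6, 14^3≡8, 14^4≡17, 14^5≡10, 14^6≡7, 14^7≡3, 14^8≡4, 14^9≡18, 14^10≡5, 14^11≡13, 14^12≡11, 14^13≡2, 14^14≡9, 14^15≡12, 14^16≡16, 14^17≡15, 14^18≡1. Order = 18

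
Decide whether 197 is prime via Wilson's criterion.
(196)! mod 197 = 196. Since 196 ≡ -1 mod 197, 197 is prime.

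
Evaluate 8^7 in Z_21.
By repeated squaring mod 21: 8^{1}≡8, 8^{2}≡1, 8^{4}≡1. Then 8^{7} = 8^{4+2+1} ≡ 1 × 1 × 8 ≡ 8 mod 21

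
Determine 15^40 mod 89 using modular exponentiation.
By repeated squaring (mod 89): 15^{1}≡15, 15^{2}≡47, 15^{4}≡73, 15^{8}≡78, 15^{16}≡32, 15^{32}≡45. Then 15^{40} = 15^{32+8} ≡ 45 × 78 ≡ 39 (mod 89)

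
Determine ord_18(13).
Powers of 13 mod 18: 13^1≡13, 13^2≡7, 13^3≡1. Order = 3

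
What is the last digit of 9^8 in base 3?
By repeated squaring (mod 3): 9^{1}≡0, 9^{2}≡0, 9^{4}≡0, 9^{8}≡0. So 9^{8} ≡ 0 (mod 3)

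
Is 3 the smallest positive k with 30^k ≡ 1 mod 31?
Powers of 30 mod 31: 30^1≡30, 30^2≡1. Already 30^2≡1, so the order is 2 < 3. No, the actual order is 2.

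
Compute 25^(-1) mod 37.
Since 37 is prime, by Fermat 25^(-1) ≡ 25^{35} ≡ 3 mod 37. Verify: 25 × 3 = 75 ≡ 1 mod 37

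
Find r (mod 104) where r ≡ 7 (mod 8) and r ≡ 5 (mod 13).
M = 8 × 13 = 104. M₁ = 13, y₁ ≡ 5 (mod 8). M₂ = 8, y₂ ≡ 5 (mod 13). r = 7×13×5 + 5×8×5 ≡ 31 (mod 104)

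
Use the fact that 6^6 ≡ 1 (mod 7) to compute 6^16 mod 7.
By Fermat: 6^{6} ≡ 1 (mod 7). 16 = 2×6 + 4. So 6^{16} ≡ 6^{4} ≡ 1 (mod 7)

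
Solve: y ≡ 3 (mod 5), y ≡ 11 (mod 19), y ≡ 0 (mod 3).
M = 5 × 19 × 3 = 285. M₁ = 57, y₁ ≡ 3 (mod 5). M₂ = 15, y₂ ≡ 14 (mod 19). M₃ = 95, y₃ ≡ 2 (mod 3). y = 3×57×3 + 11×15×14 + 0×95×2 ≡ 258 (mod 285)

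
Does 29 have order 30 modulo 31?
29^{10} ≡ 1 mod 31 and 10 < 30, so ord_31(29) = 10 ≠ 30 and 29 is not a primitive root.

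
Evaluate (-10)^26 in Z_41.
By repeated squaring (mod 41): (-10)^{1}≡31, (-10)^{2}≡18, (-10)^{4}≡37, (-10)^{8}≡16, (-10)^{16}≡10. Then (-10)^{26} = (-10)^{16+8+2} ≡ 10 × 16 × 18 ≡ 10 (mod 41)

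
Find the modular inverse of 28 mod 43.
Since 43 is prime, by Fermat 28^(-1) ≡ 28^{41} ≡ 20 (mod 43). Verify: 28 × 20 = 560 ≡ 1 (mod 43)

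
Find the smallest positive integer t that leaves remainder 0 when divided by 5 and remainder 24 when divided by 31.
M = 5 × 31 = 155. M₁ = 31, y₁ ≡ 1 (mod 5). M₂ = 5, y₂ ≡ 25 (mod 31). t = 0×31×1 + 24×5×25 ≡ 55 (mod 155)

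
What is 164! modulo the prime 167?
(166)! = (164)! × (165) × (166) ≡ -1 (mod 167). So (164)! ≡ -1 × [(166)(165)]^(-1) ≡ 83 (mod 167)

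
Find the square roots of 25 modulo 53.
The square roots of 25 mod 53 are 5 and 48. Verify: 5² = 25 ≡ 25 mod 53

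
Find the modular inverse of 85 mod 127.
Since 127 is prime, by Fermat 85^(-1) ≡ 85^{125} ≡ 3 mod 127. Verify: 85 × 3 = 255 ≡ 1 mod 127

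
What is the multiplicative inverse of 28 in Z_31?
Since 31 is prime, by Fermat 28^(-1) ≡ 28^{29} ≡ 10 (mod 31). Verify: 28 × 10 = 280 ≡ 1 (mod 31)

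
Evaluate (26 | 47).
(26/47) = 26^{23} mod 47 = -1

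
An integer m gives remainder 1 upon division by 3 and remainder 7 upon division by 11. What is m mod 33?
M = 3 × 11 = 33. M₁ = 11, y₁ ≡ 2 mod 3. M₂ = 3, y₂ ≡ 4 mod 11. m = 1×11×2 + 7×3×4 ≡ 7 mod 33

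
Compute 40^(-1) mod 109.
Since 109 is prime, by Fermat 40^(-1) ≡ 40^{107} ≡ 30 mod 109. Verify: 40 × 30 = 1200 ≡ 1 mod 109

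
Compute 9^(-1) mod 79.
Since 79 is prime, by Fermat 9^(-1) ≡ 9^{77} ≡ 44 mod 79. Verify: 9 × 44 = 396 ≡ 1 mod 79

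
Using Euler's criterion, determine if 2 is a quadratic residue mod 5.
By Euler's criterion: 2^{2} ≡ 4 (mod 5). Since this equals -1 (≡ 4), 2 is not a QR.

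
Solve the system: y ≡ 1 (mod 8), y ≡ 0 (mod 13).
M = 8 × 13 = 104. M₁ = 13, y₁ ≡ 5 (mod 8). M₂ = 8, y₂ ≡ 5 (mod 13). y = 1×13×5 + 0×8×5 ≡ 65 (mod 104)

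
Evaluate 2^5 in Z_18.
By repeated squaring mod 18: 2^{1}≡2, 2^{2}≡4, 2^{4}≡16. Then 2^{5} = 2^{4+1} ≡ 16 × 2 ≡ 14 mod 18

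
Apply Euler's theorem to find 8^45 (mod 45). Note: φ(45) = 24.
By Euler: 8^{24} ≡ 1 (mod 45) since gcd(8, 45) = 1. 45 = 1×24 + 21. So 8^{45} ≡ 8^{21} ≡ 8 (mod 45)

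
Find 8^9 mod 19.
By repeated squaring mod 19: 8^{1}≡8, 8^{2}≡7, 8^{4}≡11, 8^{8}≡7. Then 8^{9} = 8^{8+1} ≡ 7 × 8 ≡ 18 mod 19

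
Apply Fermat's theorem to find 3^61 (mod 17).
By Fermat: 3^{16} ≡ 1 (mod 17). 61 = 3×16 + 13. So 3^{61} ≡ 3^{13} ≡ 12 (mod 17)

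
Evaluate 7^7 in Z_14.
By repeated squaring (mod 14): 7^{1}≡7, 7^{2}≡7, 7^{4}≡7. Then 7^{7} = 7^{4+2+1} ≡ 7 × 7 × 7 ≡ 7 (mod 14)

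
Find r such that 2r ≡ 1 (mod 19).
Since 19 is prime, by Fermat 2^(-1) ≡ 2^{17} ≡ 10 (mod 19). Verify: 2 × 10 = 20 ≡ 1 (mod 19)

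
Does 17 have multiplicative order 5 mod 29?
Powers of 17 mod 29: 17^1≡17, 17^2≡28, 17^3≡12, 17^4≡1. Already 17^4≡1, so the order is 4 < 5. No, the actual order is 4.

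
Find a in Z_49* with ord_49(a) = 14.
6 has order 14 mod 49 since 6^{14} ≡ 1 mod 49 and no smaller power works.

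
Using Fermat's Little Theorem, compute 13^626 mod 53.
By Fermat: 13^{52} ≡ 1 (mod 53). 626 ≡ 2 (mod 52). So 13^{626} ≡ 13^{2} ≡ 10 (mod 53)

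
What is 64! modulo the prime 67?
(66)! = (64)! × (65) × (66) ≡ -1 (mod 67). So (64)! ≡ -1 × [(66)(65)]^(-1) ≡ 33 (mod 67)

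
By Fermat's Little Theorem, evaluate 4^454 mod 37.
By Fermat: 4^{36} ≡ 1 (mod 37). 454 ≡ 22 (mod 36). So 4^{454} ≡ 4^{22} ≡ 34 (mod 37)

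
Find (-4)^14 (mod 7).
Using Fermat: (-4)^{6} ≡ 1 (mod 7). 14 ≡ 2 (mod 6). So (-4)^{14} ≡ (-4)^{2} ≡ 2 (mod 7)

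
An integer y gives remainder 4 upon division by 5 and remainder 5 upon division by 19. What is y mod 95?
M = 5 × 19 = 95. M₁ = 19, y₁ ≡ 4 mod 5. M₂ = 5, y₂ ≡ 4 mod 19. y = 4×19×4 + 5×5×4 ≡ 24 mod 95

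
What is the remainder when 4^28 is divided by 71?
By repeated squaring (mod 71): 4^{1}≡4, 4^{2}≡16, 4^{4}≡43, 4^{8}≡3, 4^{16}≡9. Then 4^{28} = 4^{16+8+4} ≡ 9 × 3 × 43 ≡ 25 (mod 71)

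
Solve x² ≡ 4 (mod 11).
The square roots of 4 mod 11 are 9 and 2. Verify: 9² = 81 ≡ 4 (mod 11)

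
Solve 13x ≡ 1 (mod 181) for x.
Since 181 is prime, by Fermat 13^(-1) ≡ 13^{179} ≡ 14 (mod 181). Verify: 13 × 14 = 182 ≡ 1 (mod 181)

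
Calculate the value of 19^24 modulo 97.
By repeated squaring mod 97: 19^{1}≡19, 19^{2}≡70, 19^{4}≡50, 19^{8}≡75, 19^{16}≡96. Then 19^{24} = 19^{16+8} ≡ 96 × 75 ≡ 22 mod 97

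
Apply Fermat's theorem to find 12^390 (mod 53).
By Fermat: 12^{52} ≡ 1 (mod 53). 390 ≡ 26 (mod 52). So 12^{390} ≡ 12^{26} ≡ 52 (mod 53)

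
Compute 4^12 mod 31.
By repeated squaring (mod 31): 4^{1}≡4, 4^{2}≡16, 4^{4}≡8, 4^{8}≡2. Then 4^{12} = 4^{8+4} ≡ 2 × 8 ≡ 16 (mod 31)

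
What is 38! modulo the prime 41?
(40)! = (38)! × (39) × (40) ≡ -1 mod 41. So (38)! ≡ -1 × [(40)(39)]^(-1) ≡ 20 mod 41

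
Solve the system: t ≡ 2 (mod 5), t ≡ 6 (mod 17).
M = 5 × 17 = 85. M₁ = 17, y₁ ≡ 3 (mod 5). M₂ = 5, y₂ ≡ 7 (mod 17). t = 2×17×3 + 6×5×7 ≡ 57 (mod 85)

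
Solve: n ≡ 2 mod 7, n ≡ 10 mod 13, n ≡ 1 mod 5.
M = 7 × 13 × 5 = 455. M₁ = 65, y₁ ≡ 4 mod 7. M₂ = 35, y₂ ≡ 3 mod 13. M₃ = 91, y₃ ≡ 1 mod 5. n = 2×65×4 + 10×35×3 + 1×91×1 ≡ 296 mod 455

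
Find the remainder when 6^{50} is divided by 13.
By Fermat: 6^{12} ≡ 1 mod 13. 50 = 4×12 + 2. So 6^{50} ≡ 6^{2} ≡ 10 mod 13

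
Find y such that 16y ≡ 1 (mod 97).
Since 97 is prime, by Fermat 16^(-1) ≡ 16^{95} ≡ 91 (mod 97). Verify: 16 × 91 = 1456 ≡ 1 (mod 97)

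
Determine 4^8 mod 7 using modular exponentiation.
Using Fermat: 4^{6} ≡ 1 (mod 7). 8 ≡ 2 (mod 6). So 4^{8} ≡ 4^{2} ≡ 2 (mod 7)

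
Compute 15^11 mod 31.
By repeated squaring (mod 31): 15^{1}≡15, 15^{2}≡8, 15^{4}≡2, 15^{8}≡4. Then 15^{11} = 15^{8+2+1} ≡ 4 × 8 × 15 ≡ 15 (mod 31)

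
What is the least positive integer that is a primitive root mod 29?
g = 2. Powers: [2, 4, 8, 16, 3, 6, 12, 24, 19, ...] generates all 28 non-zero residues.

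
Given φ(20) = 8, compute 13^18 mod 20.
By Euler: 13^{8} ≡ 1 mod 20 since gcd(13, 20) = 1. 18 = 2×8 + 2. So 13^{18} ≡ 13^{2} ≡ 9 mod 20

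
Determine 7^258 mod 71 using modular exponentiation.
Using Fermat: 7^{70} ≡ 1 mod 71. 258 ≡ 48 mod 70. So 7^{258} ≡ 7^{48} ≡ 43 mod 71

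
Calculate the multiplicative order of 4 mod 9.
Powers of 4 mod 9: 4^1≡4, 4^2≡7, 4^3≡1. Order = 3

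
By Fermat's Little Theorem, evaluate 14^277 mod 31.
By Fermat: 14^{30} ≡ 1 (mod 31). 277 ≡ 7 (mod 30). So 14^{277} ≡ 14^{7} ≡ 19 (mod 31)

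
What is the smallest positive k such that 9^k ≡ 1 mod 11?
Powers of 9 mod 11: 9^1≡9, 9^2≡4, 9^3≡3, 9^4≡5, 9^5≡1. So the order of 9 is 5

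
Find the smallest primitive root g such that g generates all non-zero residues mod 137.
g = 3. Powers: [3, 9, 27, 81, 106, 44, 132, 122, ...] generates all 136 non-zero residues.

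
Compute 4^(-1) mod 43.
Since 43 is prime, by Fermat 4^(-1) ≡ 4^{41} ≡ 11 mod 43. Verify: 4 × 11 = 44 ≡ 1 mod 43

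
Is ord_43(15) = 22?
Powers of 15 mod 43: 15^1≡15, 15^2≡10, 15^3≡21, 15^4≡14, 15^5≡38, 15^6≡11, 15^7≡36, 15^8≡24, 15^9≡16, 15^10≡25, 15^11≡31, 15^12≡35, 15^13≡9, 15^14≡6, 15^15≡4, 15^16≡17, 15^17≡40, 15^18≡41, 15^19≡13, 15^20≡23, 15^21≡1. Already 15^21≡1, so the order is 21 < 22. No, the actual order is 21.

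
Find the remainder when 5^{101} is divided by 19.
By Fermat: 5^{18} ≡ 1 (mod 19). 101 = 5×18 + 11. So 5^{101} ≡ 5^{11} ≡ 6 (mod 19)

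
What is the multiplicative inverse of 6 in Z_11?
Since 11 is prime, by Fermat 6^(-1) ≡ 6^{9} ≡ 2 (mod 11). Verify: 6 × 2 = 12 ≡ 1 (mod 11)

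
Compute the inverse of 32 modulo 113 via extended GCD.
Extended GCD: 32(53) + 113(-15) = 1. So 32^(-1) ≡ 53 (mod 113). Verify: 32 × 53 = 1696 ≡ 1 (mod 113)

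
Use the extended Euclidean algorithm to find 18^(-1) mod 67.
Extended GCD: 18(-26) + 67(7) = 1. So 18^(-1) ≡ -26 ≡ 41 (mod 67). Verify: 18 × 41 = 738 ≡ 1 (mod 67)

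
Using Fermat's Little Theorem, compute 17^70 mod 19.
By Fermat: 17^{18} ≡ 1 mod 19. 70 = 3×18 + 16. So 17^{70} ≡ 17^{16} ≡ 5 mod 19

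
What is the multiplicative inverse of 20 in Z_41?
Since 41 is prime, by Fermat 20^(-1) ≡ 20^{39} ≡ 39 (mod 41). Verify: 20 × 39 = 780 ≡ 1 (mod 41)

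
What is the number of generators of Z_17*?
Number of primitive roots mod 17 = φ(p-1) = φ(16) = 8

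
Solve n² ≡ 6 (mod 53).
The square roots of 6 mod 53 are 18 and 35. Verify: 18² = 324 ≡ 6 (mod 53)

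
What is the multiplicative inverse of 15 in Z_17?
Since 17 is prime, by Fermat 15^(-1) ≡ 15^{15} ≡ 8 mod 17. Verify: 15 × 8 = 120 ≡ 1 mod 17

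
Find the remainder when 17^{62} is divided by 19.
By Fermat: 17^{18} ≡ 1 mod 19. 62 = 3×18 + 8. So 17^{62} ≡ 17^{8} ≡ 9 mod 19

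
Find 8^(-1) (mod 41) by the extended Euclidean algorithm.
Extended GCD: 8(-5) + 41(1) = 1. So 8^(-1) ≡ -5 ≡ 36 (mod 41). Verify: 8 × 36 = 288 ≡ 1 (mod 41)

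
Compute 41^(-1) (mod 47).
Since 47 is prime, by Fermat 41^(-1) ≡ 41^{45} ≡ 39 (mod 47). Verify: 41 × 39 = 1599 ≡ 1 (mod 47)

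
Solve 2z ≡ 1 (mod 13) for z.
Since 13 is prime, by Fermat 2^(-1) ≡ 2^{11} ≡ 7 (mod 13). Verify: 2 × 7 = 14 ≡ 1 (mod 13)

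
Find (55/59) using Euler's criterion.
(55/59) = 55^{29} mod 59 = -1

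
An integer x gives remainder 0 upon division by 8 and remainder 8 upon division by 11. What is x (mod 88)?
M = 8 × 11 = 88. M₁ = 11, y₁ ≡ 3 (mod 8). M₂ = 8, y₂ ≡ 7 (mod 11). x = 0×11×3 + 8×8×7 ≡ 8 (mod 88)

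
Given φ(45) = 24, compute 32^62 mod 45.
By Euler: 32^{24} ≡ 1 mod 45 since gcd(32, 45) = 1. 62 = 2×24 + 14. So 32^{62} ≡ 32^{14} ≡ 34 mod 45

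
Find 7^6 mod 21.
By repeated squaring mod 21: 7^{1}≡7, 7^{2}≡7, 7^{4}≡7. Then 7^{6} = 7^{4+2} ≡ 7 × 7 ≡ 7 mod 21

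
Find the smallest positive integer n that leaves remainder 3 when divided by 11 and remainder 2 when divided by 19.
M = 11 × 19 = 209. M₁ = 19, y₁ ≡ 7 mod 11. M₂ = 11, y₂ ≡ 7 mod 19. n = 3×19×7 + 2×11×7 ≡ 135 mod 209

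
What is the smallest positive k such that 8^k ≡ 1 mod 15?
Powers of 8 mod 15: 8^1≡8, 8^2≡4, 8^3≡2, 8^4≡1. So the order of 8 is 4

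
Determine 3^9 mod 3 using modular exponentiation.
By repeated squaring (mod 3): 3^{1}≡0, 3^{2}≡0, 3^{4}≡0, 3^{8}≡0. Then 3^{9} = 3^{8+1} ≡ 0 × 0 ≡ 0 (mod 3)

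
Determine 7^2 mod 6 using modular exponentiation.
7^{2} = 49 ≡ 1 mod 6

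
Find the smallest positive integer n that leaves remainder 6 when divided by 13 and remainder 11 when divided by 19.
M = 13 × 19 = 247. M₁ = 19, y₁ ≡ 11 mod 13. M₂ = 13, y₂ ≡ 3 mod 19. n = 6×19×11 + 11×13×3 ≡ 201 mod 247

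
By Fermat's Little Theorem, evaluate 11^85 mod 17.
By Fermat: 11^{16} ≡ 1 (mod 17). 85 = 5×16 + 5. So 11^{85} ≡ 11^{5} ≡ 10 (mod 17)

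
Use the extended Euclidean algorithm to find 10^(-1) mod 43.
Extended GCD: 10(13) + 43(-3) = 1. So 10^(-1) ≡ 13 (mod 43). Verify: 10 × 13 = 130 ≡ 1 (mod 43)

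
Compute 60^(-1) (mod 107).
Since 107 is prime, by Fermat 60^(-1) ≡ 60^{105} ≡ 66 (mod 107). Verify: 60 × 66 = 3960 ≡ 1 (mod 107)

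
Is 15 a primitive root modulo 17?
15^{8} ≡ 1 (mod 17) and 8 < 16, so ord_17(15) = 8 ≠ 16 and 15 is not a primitive root.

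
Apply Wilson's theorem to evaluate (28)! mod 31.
(30)! = (28)! × (29) × (30) ≡ -1 mod 31. So (28)! ≡ -1 × [(30)(29)]^(-1) ≡ 15 mod 31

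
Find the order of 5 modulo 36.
Powers of 5 mod 36: 5^1≡5, 5^2≡25, 5^3≡17, 5^4≡13, 5^5≡29, 5^6≡1. ord_36(5) = 6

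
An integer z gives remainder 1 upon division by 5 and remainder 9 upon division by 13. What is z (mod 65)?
M = 5 × 13 = 65. M₁ = 13, y₁ ≡ 2 (mod 5). M₂ = 5, y₂ ≡ 8 (mod 13). z = 1×13×2 + 9×5×8 ≡ 61 (mod 65)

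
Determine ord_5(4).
Powers of 4 mod 5: 4^1≡4, 4^2≡1. ord_5(4) = 2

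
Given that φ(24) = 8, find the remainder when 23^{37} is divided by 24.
By Euler: 23^{8} ≡ 1 (mod 24) since gcd(23, 24) = 1. 37 = 4×8 + 5. So 23^{37} ≡ 23^{5} ≡ 23 (mod 24)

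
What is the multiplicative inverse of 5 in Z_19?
Since 19 is prime, by Fermat 5^(-1) ≡ 5^{17} ≡ 4 (mod 19). Verify: 5 × 4 = 20 ≡ 1 (mod 19)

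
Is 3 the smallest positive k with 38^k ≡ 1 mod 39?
Powers of 38 mod 39: 38^1≡38, 38^2≡1. Already 38^2≡1, so the order is 2 < 3. No, the actual order is 2.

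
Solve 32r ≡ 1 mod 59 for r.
Since 59 is prime, by Fermat 32^(-1) ≡ 32^{57} ≡ 24 mod 59. Verify: 32 × 24 = 768 ≡ 1 mod 59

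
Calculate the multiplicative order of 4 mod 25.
Powers of 4 mod 25: 4^1≡4, 4^2≡16, 4^3≡14, 4^4≡6, 4^5≡24, 4^6≡21, 4^7≡9, 4^8≡11, 4^9≡19, 4^10≡1. Order = 10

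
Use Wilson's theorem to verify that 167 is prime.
(166)! mod 167 = 166. Since this equals -1 (mod 167), Wilson confirms 167 is prime.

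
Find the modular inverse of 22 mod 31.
Since 31 is prime, by Fermat 22^(-1) ≡ 22^{29} ≡ 24 mod 31. Verify: 22 × 24 = 528 ≡ 1 mod 31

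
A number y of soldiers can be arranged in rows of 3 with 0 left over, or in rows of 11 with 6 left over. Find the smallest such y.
M = 3 × 11 = 33. M₁ = 11, y₁ ≡ 2 (mod 3). M₂ = 3, y₂ ≡ 4 (mod 11). y = 0×11×2 + 6×3×4 ≡ 6 (mod 33)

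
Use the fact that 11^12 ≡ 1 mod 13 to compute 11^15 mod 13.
By Fermat: 11^{12} ≡ 1 mod 13. So 11^{15} = 11^{12} · 11^{3} ≡ 11^{3} ≡ 5 mod 13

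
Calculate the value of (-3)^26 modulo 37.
By repeated squaring (mod 37): (-3)^{1}≡34, (-3)^{2}≡9, (-3)^{4}≡7, (-3)^{8}≡12, (-3)^{16}≡33. Then (-3)^{26} = (-3)^{16+8+2} ≡ 33 × 12 × 9 ≡ 12 (mod 37)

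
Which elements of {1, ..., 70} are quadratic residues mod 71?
Squares in Z_71*: {1, 2, 3, 4, 5, 6, 8, 9, 10, 12, 15, 16, 18, 19, 20, 24, 25, 27, 29, 30, 32, 36, 37, 38, 40, 43, 45, 48, 49, 50, 54, 57, 58, 60, 64}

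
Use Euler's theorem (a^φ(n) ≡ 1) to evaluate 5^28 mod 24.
By Euler: 5^{8} ≡ 1 mod 24 since gcd(5, 24) = 1. 28 = 3×8 + 4. So 5^{28} ≡ 5^{4} ≡ 1 mod 24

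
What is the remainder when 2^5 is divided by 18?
By repeated squaring mod 18: 2^{1}≡2, 2^{2}≡4, 2^{4}≡16. Then 2^{5} = 2^{4+1} ≡ 16 × 2 ≡ 14 mod 18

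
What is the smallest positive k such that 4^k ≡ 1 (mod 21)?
Powers of 4 mod 21: 4^1≡4, 4^2≡16, 4^3≡1. Order = 3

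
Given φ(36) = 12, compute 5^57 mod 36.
By Euler: 5^{12} ≡ 1 (mod 36) since gcd(5, 36) = 1. 57 = 4×12 + 9. So 5^{57} ≡ 5^{9} ≡ 17 (mod 36)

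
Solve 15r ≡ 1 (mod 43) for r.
Since 43 is prime, by Fermat 15^(-1) ≡ 15^{41} ≡ 23 (mod 43). Verify: 15 × 23 = 345 ≡ 1 (mod 43)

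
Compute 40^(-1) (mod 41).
Since 41 is prime, by Fermat 40^(-1) ≡ 40^{39} ≡ 40 (mod 41). Verify: 40 × 40 = 1600 ≡ 1 (mod 41)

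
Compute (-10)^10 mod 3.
Using Fermat: (-10)^{2} ≡ 1 mod 3. 10 ≡ 0 mod 2. So (-10)^{10} ≡ (-10)^{0} ≡ 1 mod 3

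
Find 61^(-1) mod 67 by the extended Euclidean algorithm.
Extended GCD: 61(11) + 67(-10) = 1. So 61^(-1) ≡ 11 mod 67. Verify: 61 × 11 = 671 ≡ 1 mod 67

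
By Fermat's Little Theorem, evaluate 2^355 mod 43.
By Fermat: 2^{42} ≡ 1 mod 43. 355 ≡ 19 mod 42. So 2^{355} ≡ 2^{19} ≡ 32 mod 43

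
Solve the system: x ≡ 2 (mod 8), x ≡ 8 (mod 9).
M = 8 × 9 = 72. M₁ = 9, y₁ ≡ 1 (mod 8). M₂ = 8, y₂ ≡ 8 (mod 9). x = 2×9×1 + 8×8×8 ≡ 26 (mod 72)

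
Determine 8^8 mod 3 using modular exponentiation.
Using Fermat: 8^{2} ≡ 1 (mod 3). 8 ≡ 0 (mod 2). So 8^{8} ≡ 8^{0} ≡ 1 (mod 3)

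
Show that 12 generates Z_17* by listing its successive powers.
12^1, 12^2, ..., 12^{16} mod 17: [12, 8, 11, 13, 3, 2, 7, 16, 5, 9, 6, 4, 14, 15, 10, 1]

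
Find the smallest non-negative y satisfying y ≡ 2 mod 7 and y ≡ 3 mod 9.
M = 7 × 9 = 63. M₁ = 9, y₁ ≡ 4 mod 7. M₂ = 7, y₂ ≡ 4 mod 9. y = 2×9×4 + 3×7×4 ≡ 30 mod 63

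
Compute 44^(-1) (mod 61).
Since 61 is prime, by Fermat 44^(-1) ≡ 44^{59} ≡ 43 (mod 61). Verify: 44 × 43 = 1892 ≡ 1 (mod 61)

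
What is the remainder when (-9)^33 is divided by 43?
By repeated squaring mod 43: (-9)^{1}≡34, (-9)^{2}≡38, (-9)^{4}≡25, (-9)^{8}≡23, (-9)^{16}≡13, (-9)^{32}≡40. Then (-9)^{33} = (-9)^{32+1} ≡ 40 × 34 ≡ 27 mod 43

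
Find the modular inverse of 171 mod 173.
Since 173 is prime, by Fermat 171^(-1) ≡ 171^{171} ≡ 86 mod 173. Verify: 171 × 86 = 14706 ≡ 1 mod 173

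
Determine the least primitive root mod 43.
g = 3. Powers: [3, 9, 27, 38, 28, 41, 37, ...] generates all 42 non-zero residues.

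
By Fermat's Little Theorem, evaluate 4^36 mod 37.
By Fermat's Little Theorem, 4^{36} ≡ 1 mod 37 since 37 is prime and gcd(4, 37) = 1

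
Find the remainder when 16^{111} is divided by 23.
By Fermat: 16^{22} ≡ 1 mod 23. 111 = 5×22 + 1. So 16^{111} ≡ 16^{1} ≡ 16 mod 23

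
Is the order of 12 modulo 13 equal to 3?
Powers of 12 mod 13: 12^1≡12, 12^2≡1. Already 12^2≡1, so the order is 2 < 3. No, the actual order is 2.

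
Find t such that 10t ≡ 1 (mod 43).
Since 43 is prime, by Fermat 10^(-1) ≡ 10^{41} ≡ 13 (mod 43). Verify: 10 × 13 = 130 ≡ 1 (mod 43)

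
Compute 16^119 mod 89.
Using Fermat: 16^{88} ≡ 1 mod 89. 119 ≡ 31 mod 88. So 16^{119} ≡ 16^{31} ≡ 8 mod 89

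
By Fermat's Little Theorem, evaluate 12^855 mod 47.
By Fermat: 12^{46} ≡ 1 (mod 47). 855 ≡ 27 (mod 46). So 12^{855} ≡ 12^{27} ≡ 9 (mod 47)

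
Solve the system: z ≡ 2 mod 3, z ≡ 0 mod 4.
M = 3 × 4 = 12. M₁ = 4, y₁ ≡ 1 mod 3. M₂ = 3, y₂ ≡ 3 mod 4. z = 2×4×1 + 0×3×3 ≡ 8 mod 12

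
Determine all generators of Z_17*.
There are φ(16) = 8 primitive roots mod 17: {3, 5, 6, 7, 10, 11, 12, 14}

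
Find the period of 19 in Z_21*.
Powers of 19 mod 21: 19^1≡19, 19^2≡4, 19^3≡13, 19^4≡16, 19^5≡10, 19^6≡1. Order = 6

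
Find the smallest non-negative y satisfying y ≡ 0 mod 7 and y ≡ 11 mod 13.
M = 7 × 13 = 91. M₁ = 13, y₁ ≡ 6 mod 7. M₂ = 7, y₂ ≡ 2 mod 13. y = 0×13×6 + 11×7×2 ≡ 63 mod 91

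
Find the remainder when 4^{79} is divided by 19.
By Fermat: 4^{18} ≡ 1 mod 19. 79 = 4×18 + 7. So 4^{79} ≡ 4^{7} ≡ 6 mod 19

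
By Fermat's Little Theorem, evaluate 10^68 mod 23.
By Fermat: 10^{22} ≡ 1 mod 23. 68 = 3×22 + 2. So 10^{68} ≡ 10^{2} ≡ 8 mod 23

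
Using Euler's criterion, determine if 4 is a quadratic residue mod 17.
By Euler's criterion: 4^{8} ≡ 1 (mod 17). Since this equals 1, 4 is a QR.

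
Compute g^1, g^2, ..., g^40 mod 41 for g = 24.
24^1, 24^2, ..., 24^{40} mod 41: [24, 2, 7, 4, 14, 8, 28, 16, 15, 32, 30, 23, 19, 5, 38, 10, 35, 20, 29, 40, 17, 39, 34, 37, 27, 33, 13, 25, 26, 9, 11, 18, 22, 36, 3, 31, 6, 21, 12, 1]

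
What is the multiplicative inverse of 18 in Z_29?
Since 29 is prime, by Fermat 18^(-1) ≡ 18^{27} ≡ 21 mod 29. Verify: 18 × 21 = 378 ≡ 1 mod 29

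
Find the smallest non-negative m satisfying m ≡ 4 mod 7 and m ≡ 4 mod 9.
M = 7 × 9 = 63. M₁ = 9, y₁ ≡ 4 mod 7. M₂ = 7, y₂ ≡ 4 mod 9. m = 4×9×4 + 4×7×4 ≡ 4 mod 63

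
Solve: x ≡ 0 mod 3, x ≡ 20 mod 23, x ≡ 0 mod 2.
M = 3 × 23 × 2 = 138. M₁ = 46, y₁ ≡ 1 mod 3. M₂ = 6, y₂ ≡ 4 mod 23. M₃ = 69, y₃ ≡ 1 mod 2. x = 0×46×1 + 20×6×4 + 0×69×1 ≡ 66 mod 138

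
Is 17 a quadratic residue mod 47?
By Euler's criterion: 17^{23} ≡ 1 mod 47. Since this equals 1, 17 is a QR.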